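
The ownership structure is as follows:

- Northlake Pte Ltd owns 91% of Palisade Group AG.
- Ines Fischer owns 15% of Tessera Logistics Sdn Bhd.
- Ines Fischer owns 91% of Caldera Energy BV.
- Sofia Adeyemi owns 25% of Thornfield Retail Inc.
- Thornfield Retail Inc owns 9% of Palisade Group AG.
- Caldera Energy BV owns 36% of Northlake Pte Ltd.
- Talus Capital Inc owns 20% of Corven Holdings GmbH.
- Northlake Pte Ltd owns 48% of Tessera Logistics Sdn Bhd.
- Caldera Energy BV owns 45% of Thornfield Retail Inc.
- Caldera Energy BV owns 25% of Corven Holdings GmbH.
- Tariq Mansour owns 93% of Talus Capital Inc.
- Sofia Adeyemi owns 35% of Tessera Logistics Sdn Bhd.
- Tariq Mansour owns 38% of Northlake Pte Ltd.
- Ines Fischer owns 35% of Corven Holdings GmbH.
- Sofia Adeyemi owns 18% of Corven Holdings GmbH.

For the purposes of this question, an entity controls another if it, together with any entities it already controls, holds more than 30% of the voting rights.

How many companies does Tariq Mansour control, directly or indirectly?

4

Tariq holds 93% of Talus, so Tariq controls Talus.
Tariq holds 38% of Northlake, so Tariq controls Northlake.
Northlake holds 48% of Tessera, so Tariq controls Tessera.
Northlake holds 91% of Palisade, so Tariq controls Palisade.
No other company's threshold is met.
Tariq controls 4 companies.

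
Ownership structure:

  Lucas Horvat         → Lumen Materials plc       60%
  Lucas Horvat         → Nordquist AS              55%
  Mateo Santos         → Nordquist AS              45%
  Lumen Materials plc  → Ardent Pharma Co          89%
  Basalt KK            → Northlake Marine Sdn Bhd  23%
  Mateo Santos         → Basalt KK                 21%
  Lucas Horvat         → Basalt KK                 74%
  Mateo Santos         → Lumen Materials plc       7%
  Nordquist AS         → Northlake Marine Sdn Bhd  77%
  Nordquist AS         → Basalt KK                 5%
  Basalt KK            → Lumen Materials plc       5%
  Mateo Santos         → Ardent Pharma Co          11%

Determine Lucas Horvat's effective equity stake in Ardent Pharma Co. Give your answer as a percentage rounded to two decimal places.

56.82%

Lucas reaches Ardent along 3 paths.
Via Nordquist → Basalt → Lumen: 55% × 5% × 5% × 89% = 0.122375%.
Via Basalt → Lumen: 74% × 5% × 89% = 3.293%.
Via Lumen: 60% × 89% = 53.4%.
Total: 0.122375% + 3.293% + 53.4% = 56.815375%.
Rounded: 56.82%.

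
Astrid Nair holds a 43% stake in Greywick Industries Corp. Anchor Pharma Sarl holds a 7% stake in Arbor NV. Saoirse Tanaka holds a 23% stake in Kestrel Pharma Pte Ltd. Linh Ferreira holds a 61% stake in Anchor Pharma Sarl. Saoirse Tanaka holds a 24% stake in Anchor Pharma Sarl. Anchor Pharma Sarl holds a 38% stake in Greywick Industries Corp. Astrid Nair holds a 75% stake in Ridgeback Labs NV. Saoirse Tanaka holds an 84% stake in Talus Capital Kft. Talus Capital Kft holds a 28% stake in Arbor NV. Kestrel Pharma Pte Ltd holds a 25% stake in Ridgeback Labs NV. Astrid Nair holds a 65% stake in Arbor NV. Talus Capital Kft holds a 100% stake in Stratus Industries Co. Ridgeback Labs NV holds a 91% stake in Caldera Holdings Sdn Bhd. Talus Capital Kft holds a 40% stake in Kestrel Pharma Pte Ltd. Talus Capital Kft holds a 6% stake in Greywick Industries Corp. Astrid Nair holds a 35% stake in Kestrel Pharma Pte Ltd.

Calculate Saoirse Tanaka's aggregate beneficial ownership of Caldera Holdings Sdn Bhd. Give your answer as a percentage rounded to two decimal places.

12.88%

Saoirse reaches Caldera along 2 paths.
Via Talus → Kestrel → Ridgeback: 84% × 40% × 25% × 91% = 7.644%.
Via Kestrel → Ridgeback: 23% × 25% × 91% = 5.2325%.
Total: 7.644% + 5.2325% = 12.8765%.
Rounded: 12.88%.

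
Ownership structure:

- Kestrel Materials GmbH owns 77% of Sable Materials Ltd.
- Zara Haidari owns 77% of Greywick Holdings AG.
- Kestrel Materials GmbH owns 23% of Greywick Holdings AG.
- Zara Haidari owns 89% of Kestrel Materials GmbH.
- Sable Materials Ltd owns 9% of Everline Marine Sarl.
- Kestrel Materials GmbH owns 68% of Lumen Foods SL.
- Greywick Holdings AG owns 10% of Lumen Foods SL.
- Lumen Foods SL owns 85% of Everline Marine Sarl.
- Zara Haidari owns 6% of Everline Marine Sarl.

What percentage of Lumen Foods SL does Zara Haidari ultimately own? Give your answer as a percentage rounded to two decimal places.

70.27%

Zara reaches Lumen along 3 paths.
Via Kestrel → Greywick: 89% × 23% × 10% = 2.047%.
Via Greywick: 77% × 10% = 7.7%.
Via Kestrel: 89% × 68% = 60.52%.
Total: 2.047% + 7.7% + 60.52% = 70.267%.
Rounded: 70.27%.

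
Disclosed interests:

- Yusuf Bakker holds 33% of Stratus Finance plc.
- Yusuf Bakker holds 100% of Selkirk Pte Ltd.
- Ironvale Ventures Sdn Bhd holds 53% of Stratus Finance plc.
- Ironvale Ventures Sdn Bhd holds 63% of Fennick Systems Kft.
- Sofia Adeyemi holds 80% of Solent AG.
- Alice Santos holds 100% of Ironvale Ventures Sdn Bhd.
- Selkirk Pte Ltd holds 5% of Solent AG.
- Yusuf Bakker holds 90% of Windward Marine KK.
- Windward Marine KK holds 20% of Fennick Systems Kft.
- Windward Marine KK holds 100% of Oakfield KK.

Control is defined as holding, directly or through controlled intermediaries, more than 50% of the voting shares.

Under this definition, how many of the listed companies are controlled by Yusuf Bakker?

Yusuf holds 100% of Selkirk, so Yusuf controls Selkirk.
Yusuf holds 90% of Windward, so Yusuf controls Windward.
Windward holds 100% of Oakfield, so Yusuf controls Oakfield.
No other company's threshold is met.
Yusuf controls 3 companies.

3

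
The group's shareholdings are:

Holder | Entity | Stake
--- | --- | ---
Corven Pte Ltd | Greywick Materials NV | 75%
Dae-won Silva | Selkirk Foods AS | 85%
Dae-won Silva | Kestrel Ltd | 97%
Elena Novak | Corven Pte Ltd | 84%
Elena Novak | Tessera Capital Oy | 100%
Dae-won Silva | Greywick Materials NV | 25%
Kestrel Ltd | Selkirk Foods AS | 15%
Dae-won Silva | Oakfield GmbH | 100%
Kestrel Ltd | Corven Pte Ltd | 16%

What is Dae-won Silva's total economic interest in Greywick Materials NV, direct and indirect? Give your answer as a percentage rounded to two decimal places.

36.64%

Dae-won reaches Greywick along 2 paths.
Direct stake: 25% = 25%.
Via Kestrel → Corven: 97% × 16% × 75% = 11.64%.
Total: 25% + 11.64% = 36.64%.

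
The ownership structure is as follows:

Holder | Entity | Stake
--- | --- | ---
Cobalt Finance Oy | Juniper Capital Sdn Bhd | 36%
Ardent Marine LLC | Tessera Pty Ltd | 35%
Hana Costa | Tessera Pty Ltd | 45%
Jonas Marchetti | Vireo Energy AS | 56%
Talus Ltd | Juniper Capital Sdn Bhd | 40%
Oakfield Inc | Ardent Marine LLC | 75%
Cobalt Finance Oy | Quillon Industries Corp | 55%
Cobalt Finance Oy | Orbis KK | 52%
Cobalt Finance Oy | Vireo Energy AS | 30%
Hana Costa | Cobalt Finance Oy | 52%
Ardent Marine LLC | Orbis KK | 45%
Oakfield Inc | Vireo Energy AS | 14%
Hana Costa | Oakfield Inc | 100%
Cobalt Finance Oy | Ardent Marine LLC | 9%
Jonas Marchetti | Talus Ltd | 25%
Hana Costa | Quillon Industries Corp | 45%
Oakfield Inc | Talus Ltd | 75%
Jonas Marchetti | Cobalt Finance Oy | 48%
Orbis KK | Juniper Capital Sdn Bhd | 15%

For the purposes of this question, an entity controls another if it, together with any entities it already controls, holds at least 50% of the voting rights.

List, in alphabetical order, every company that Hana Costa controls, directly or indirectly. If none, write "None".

Ardent Marine LLC, Cobalt Finance Oy, Juniper Capital Sdn Bhd, Oakfield Inc, Orbis KK, Quillon Industries Corp, Talus Ltd, Tessera Pty Ltd

Hana holds 52% of Cobalt, so Hana controls Cobalt.
Hana and Cobalt together hold 45% + 55% = 100% of Quillon, so Hana controls Quillon.
Hana holds 100% of Oakfield, so Hana controls Oakfield.
Oakfield and Cobalt together hold 75% + 9% = 84% of Ardent, so Hana controls Ardent.
Ardent and Cobalt together hold 45% + 52% = 97% of Orbis, so Hana controls Orbis.
Oakfield holds 75% of Talus, so Hana controls Talus.
Cobalt and Talus and Orbis together hold 36% + 40% + 15% = 91% of Juniper, so Hana controls Juniper.
Ardent and Hana together hold 35% + 45% = 80% of Tessera, so Hana controls Tessera.
No other company's threshold is met.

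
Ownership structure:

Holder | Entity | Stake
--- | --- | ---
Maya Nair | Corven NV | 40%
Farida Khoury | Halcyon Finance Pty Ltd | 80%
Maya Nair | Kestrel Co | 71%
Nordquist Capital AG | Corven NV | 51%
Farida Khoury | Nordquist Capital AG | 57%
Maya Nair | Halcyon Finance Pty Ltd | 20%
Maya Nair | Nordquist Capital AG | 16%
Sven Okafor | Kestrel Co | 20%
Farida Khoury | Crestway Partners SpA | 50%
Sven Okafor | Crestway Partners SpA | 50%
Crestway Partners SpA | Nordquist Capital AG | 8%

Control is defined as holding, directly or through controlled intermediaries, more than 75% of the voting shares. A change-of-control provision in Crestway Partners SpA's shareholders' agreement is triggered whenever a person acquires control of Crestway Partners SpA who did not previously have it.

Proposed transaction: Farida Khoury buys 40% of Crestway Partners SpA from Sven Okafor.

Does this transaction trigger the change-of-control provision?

The purchase adds only to Farida's holdings (Sven's stake shrinks), so Farida is the only person who could newly come to control Crestway.
Farida holds 80% of Halcyon, so Farida controls Halcyon.
In Crestway, Farida's side holds only 50%, not > 75%.
So before the transaction, Farida does not control Crestway.
After the purchase, Farida's direct stake in Crestway rises to 50% + 40% = 90%, and Sven's stake falls to 10%.
Farida holds 90% of Crestway, so Farida controls Crestway.
Farida did not control Crestway before and does after, so the clause is triggered.

Yes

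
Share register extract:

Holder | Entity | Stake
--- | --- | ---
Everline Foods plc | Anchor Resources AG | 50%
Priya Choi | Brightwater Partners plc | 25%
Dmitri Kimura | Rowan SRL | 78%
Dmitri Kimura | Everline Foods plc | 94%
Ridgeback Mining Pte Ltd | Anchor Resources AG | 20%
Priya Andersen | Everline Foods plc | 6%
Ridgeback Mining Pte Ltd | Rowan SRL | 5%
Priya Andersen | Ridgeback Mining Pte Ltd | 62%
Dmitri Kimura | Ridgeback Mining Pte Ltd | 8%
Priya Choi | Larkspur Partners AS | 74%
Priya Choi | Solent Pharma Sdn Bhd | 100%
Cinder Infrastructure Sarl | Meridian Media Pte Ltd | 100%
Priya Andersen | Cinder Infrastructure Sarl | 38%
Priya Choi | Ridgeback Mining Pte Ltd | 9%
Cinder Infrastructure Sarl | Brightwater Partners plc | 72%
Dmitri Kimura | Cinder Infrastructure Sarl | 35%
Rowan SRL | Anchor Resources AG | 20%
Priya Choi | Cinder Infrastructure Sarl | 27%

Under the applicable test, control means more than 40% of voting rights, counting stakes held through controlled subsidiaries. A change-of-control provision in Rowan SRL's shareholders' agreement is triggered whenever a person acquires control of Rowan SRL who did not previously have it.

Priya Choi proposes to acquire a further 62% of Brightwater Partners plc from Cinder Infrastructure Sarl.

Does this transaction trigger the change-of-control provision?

No

The purchase adds only to Priya Choi's holdings (Cinder's stake shrinks), so Priya Choi is the only person who could newly come to control Rowan.
Priya Choi holds 74% of Larkspur, so Priya Choi controls Larkspur.
Priya Choi holds 100% of Solent, so Priya Choi controls Solent.
Neither Priya Choi nor any entity Priya Choi controls holds any voting interest in Rowan.
So before the transaction, Priya Choi does not control Rowan.
After the purchase, Priya Choi's direct stake in Brightwater rises to 25% + 62% = 87%, and Cinder's stake falls to 10%.
Priya Choi holds 87% of Brightwater, so Priya Choi controls Brightwater.
After the transaction, neither Priya Choi nor any entity Priya Choi controls holds a voting interest in Rowan, so Priya Choi still does not control it.
No new person acquires control, so the clause is not triggered.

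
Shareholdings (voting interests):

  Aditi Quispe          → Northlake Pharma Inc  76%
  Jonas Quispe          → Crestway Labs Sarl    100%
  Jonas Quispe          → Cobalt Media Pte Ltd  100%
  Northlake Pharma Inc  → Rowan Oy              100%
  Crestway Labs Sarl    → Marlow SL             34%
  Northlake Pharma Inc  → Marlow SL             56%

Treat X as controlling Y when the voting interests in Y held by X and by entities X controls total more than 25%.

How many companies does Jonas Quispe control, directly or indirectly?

3

Jonas holds 100% of Crestway, so Jonas controls Crestway.
Jonas holds 100% of Cobalt, so Jonas controls Cobalt.
Crestway holds 34% of Marlow, so Jonas controls Marlow.
No other company's threshold is met.
Jonas controls 3 companies.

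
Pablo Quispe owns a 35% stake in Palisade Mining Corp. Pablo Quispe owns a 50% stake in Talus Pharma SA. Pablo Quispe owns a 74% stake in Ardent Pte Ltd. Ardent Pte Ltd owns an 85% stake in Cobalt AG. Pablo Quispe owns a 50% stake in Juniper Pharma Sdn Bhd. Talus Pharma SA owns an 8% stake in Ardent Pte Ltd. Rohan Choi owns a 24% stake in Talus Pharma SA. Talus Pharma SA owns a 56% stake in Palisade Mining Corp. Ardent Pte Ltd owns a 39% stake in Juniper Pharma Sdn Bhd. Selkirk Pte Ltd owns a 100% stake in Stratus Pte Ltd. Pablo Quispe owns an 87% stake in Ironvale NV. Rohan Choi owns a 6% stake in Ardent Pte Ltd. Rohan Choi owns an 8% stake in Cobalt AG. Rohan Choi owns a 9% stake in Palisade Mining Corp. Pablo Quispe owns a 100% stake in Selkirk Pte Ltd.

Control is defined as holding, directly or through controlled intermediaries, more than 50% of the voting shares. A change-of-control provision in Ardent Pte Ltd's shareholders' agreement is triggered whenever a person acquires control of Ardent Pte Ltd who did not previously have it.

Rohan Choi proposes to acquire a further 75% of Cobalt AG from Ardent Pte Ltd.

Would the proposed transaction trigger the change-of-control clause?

No

The purchase adds only to Rohan's holdings (Ardent's stake shrinks), so Rohan is the only person who could newly come to control Ardent.
Rohan's largest direct stake is 24% in Talus, which does not meet the threshold, so Rohan controls no company.
In Ardent, Rohan's side holds only 6%, not > 50%.
So before the transaction, Rohan does not control Ardent.
After the purchase, Rohan's direct stake in Cobalt rises to 8% + 75% = 83%, and Ardent's stake falls to 10%.
Rohan holds 83% of Cobalt, so Rohan controls Cobalt.
After the transaction, Rohan's side holds 6% of Ardent, not > 50%, so Rohan still does not control Ardent.
No new person acquires control, so the clause is not triggered.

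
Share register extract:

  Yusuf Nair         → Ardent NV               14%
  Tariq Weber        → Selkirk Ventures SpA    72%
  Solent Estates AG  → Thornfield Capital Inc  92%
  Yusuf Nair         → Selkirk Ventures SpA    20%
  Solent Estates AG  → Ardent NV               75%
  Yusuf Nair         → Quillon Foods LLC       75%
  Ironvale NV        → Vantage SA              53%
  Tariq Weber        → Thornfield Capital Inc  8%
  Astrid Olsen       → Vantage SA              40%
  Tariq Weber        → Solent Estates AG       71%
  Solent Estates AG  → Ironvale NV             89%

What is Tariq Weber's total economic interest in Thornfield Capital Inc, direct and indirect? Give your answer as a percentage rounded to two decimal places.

73.32%

Tariq reaches Thornfield along 2 paths.
Direct stake: 8% = 8%.
Via Solent: 71% × 92% = 65.32%.
Total: 8% + 65.32% = 73.32%.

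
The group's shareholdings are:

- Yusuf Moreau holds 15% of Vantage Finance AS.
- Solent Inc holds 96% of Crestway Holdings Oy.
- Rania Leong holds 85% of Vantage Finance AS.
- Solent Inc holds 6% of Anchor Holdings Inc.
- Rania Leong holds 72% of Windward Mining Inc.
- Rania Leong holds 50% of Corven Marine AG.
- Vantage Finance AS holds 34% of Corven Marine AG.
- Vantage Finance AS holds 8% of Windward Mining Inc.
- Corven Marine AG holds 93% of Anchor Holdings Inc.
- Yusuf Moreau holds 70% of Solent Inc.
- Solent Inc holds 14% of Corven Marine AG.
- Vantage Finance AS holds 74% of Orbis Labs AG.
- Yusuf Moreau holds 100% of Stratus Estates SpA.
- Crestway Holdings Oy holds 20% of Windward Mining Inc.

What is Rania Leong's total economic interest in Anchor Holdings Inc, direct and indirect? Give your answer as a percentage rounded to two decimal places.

73.38%

Rania reaches Anchor along 2 paths.
Via Corven: 50% × 93% = 46.5%.
Via Vantage → Corven: 85% × 34% × 93% = 26.877%.
Total: 46.5% + 26.877% = 73.377%.
Rounded: 73.38%.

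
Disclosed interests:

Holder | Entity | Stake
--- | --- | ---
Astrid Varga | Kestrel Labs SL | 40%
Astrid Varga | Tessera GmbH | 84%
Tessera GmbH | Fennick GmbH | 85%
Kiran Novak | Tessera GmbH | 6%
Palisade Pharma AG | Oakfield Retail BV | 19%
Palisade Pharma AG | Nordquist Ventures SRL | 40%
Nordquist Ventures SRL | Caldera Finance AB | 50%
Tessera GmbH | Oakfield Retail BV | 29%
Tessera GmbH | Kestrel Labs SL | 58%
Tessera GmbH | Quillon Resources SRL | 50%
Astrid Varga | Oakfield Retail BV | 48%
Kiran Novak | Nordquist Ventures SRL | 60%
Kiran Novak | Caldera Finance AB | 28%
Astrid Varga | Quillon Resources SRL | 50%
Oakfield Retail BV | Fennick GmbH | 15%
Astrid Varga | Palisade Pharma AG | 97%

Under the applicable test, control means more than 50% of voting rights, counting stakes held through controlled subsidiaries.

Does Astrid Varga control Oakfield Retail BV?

Yes

Astrid holds 84% of Tessera, so Astrid controls Tessera.
Astrid holds 97% of Palisade, so Astrid controls Palisade.
Palisade and Tessera and Astrid together hold 19% + 29% + 48% = 96% of Oakfield, so Astrid controls Oakfield.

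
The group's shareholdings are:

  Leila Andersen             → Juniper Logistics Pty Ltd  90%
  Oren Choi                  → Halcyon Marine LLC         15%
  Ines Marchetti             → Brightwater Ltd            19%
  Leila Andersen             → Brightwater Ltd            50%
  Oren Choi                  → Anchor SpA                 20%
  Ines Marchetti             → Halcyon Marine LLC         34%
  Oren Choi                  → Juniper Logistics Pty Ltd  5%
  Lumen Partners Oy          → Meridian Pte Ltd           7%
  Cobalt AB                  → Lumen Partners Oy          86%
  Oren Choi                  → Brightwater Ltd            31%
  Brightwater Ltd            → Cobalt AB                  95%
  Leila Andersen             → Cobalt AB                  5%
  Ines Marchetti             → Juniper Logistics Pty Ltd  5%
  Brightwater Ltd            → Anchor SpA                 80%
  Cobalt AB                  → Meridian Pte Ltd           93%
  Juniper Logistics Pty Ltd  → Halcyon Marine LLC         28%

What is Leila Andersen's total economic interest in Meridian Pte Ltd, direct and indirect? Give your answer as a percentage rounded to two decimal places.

51.99%

Leila reaches Meridian along 4 paths.
Via Cobalt → Lumen: 5% × 86% × 7% = 0.301%.
Via Brightwater → Cobalt → Lumen: 50% × 95% × 86% × 7% = 2.8595%.
Via Cobalt: 5% × 93% = 4.65%.
Via Brightwater → Cobalt: 50% × 95% × 93% = 44.175%.
Total: 0.301% + 2.8595% + 4.65% + 44.175% = 51.9855%.
Rounded: 51.99%.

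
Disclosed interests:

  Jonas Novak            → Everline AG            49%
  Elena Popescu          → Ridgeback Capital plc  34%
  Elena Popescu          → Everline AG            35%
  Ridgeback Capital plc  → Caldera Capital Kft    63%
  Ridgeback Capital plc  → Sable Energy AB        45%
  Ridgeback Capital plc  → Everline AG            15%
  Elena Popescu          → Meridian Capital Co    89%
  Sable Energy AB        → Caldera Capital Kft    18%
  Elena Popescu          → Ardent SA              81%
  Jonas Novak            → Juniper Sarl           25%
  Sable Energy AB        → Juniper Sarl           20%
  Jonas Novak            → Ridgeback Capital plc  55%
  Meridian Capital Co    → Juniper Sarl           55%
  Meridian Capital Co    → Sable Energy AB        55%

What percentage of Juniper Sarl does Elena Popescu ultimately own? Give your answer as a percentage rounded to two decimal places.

Elena reaches Juniper along 3 paths.
Via Meridian: 89% × 55% = 48.95%.
Via Meridian → Sable: 89% × 55% × 20% = 9.79%.
Via Ridgeback → Sable: 34% × 45% × 20% = 3.06%.
Total: 48.95% + 9.79% + 3.06% = 61.8%.
Rounded: 61.80%.

61.80%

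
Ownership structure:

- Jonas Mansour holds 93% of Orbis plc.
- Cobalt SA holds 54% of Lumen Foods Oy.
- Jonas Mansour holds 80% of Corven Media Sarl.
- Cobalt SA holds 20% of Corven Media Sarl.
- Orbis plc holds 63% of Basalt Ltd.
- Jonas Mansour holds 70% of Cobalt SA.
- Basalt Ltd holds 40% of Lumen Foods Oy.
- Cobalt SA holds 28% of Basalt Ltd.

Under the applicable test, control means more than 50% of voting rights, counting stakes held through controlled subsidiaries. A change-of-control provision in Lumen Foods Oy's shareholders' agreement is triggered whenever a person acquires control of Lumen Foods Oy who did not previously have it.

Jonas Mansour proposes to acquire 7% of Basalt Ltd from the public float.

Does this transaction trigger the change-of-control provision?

The purchase changes only Jonas's holdings, so Jonas is the only person who could newly come to control Lumen.
Jonas holds 70% of Cobalt, so Jonas controls Cobalt.
Jonas holds 93% of Orbis, so Jonas controls Orbis.
Orbis and Cobalt together hold 63% + 28% = 91% of Basalt, so Jonas controls Basalt.
Cobalt and Basalt together hold 54% + 40% = 94% of Lumen, so Jonas controls Lumen.
So Jonas already controls Lumen before the transaction.
After the purchase, Jonas holds 7% of Basalt directly.
Jonas controlled Lumen already, so this is not a new person acquiring control; every other person's position is unchanged or reduced.
No new person acquires control, so the clause is not triggered.

No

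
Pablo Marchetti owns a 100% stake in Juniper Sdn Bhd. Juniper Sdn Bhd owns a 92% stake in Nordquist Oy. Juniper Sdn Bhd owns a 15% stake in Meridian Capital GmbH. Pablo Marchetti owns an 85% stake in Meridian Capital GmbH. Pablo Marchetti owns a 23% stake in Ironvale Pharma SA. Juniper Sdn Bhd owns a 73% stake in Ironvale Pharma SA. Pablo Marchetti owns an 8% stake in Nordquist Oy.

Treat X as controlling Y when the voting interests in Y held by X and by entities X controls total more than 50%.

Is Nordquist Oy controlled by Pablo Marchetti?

Pablo holds 100% of Juniper, so Pablo controls Juniper.
Pablo and Juniper together hold 8% + 92% = 100% of Nordquist, so Pablo controls Nordquist.

Yes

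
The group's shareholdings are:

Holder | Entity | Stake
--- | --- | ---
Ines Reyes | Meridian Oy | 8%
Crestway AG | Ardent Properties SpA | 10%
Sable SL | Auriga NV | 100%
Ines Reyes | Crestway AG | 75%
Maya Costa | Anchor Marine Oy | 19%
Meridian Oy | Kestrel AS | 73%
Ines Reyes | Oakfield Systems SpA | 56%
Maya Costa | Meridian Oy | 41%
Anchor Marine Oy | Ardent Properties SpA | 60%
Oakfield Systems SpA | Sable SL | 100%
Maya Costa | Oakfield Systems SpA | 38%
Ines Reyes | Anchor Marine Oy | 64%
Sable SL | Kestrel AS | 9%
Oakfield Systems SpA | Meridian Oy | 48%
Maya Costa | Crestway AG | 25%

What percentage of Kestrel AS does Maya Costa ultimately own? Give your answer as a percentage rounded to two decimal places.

Maya reaches Kestrel along 3 paths.
Via Oakfield → Meridian: 38% × 48% × 73% = 13.3152%.
Via Meridian: 41% × 73% = 29.93%.
Via Oakfield → Sable: 38% × 100% × 9% = 3.42%.
Total: 13.3152% + 29.93% + 3.42% = 46.6652%.
Rounded: 46.67%.

46.67%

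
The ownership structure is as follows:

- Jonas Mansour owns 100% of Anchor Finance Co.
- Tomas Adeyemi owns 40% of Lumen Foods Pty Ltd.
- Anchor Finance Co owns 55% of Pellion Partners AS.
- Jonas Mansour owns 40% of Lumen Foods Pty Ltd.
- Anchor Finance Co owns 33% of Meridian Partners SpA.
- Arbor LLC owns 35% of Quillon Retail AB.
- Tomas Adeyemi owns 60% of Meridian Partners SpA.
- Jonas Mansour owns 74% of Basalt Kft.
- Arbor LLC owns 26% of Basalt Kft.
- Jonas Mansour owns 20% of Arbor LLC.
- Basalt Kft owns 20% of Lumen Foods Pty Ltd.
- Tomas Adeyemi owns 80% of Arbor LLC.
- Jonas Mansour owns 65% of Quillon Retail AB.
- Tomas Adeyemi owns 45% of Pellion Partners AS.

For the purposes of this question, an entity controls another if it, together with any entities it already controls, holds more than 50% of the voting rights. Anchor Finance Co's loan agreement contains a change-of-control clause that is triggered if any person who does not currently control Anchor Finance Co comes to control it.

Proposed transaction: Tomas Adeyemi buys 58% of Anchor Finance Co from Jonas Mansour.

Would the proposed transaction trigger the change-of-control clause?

The purchase adds only to Tomas's holdings (Jonas's stake shrinks), so Tomas is the only person who could newly come to control Anchor.
Tomas holds 80% of Arbor, so Tomas controls Arbor.
Tomas holds 60% of Meridian, so Tomas controls Meridian.
Neither Tomas nor any entity Tomas controls holds any voting interest in Anchor.
So before the transaction, Tomas does not control Anchor.
After the purchase, Tomas holds 58% of Anchor directly, and Jonas's stake falls to 42%.
Tomas holds 58% of Anchor, so Tomas controls Anchor.
Tomas did not control Anchor before and does after, so the clause is triggered.

Yes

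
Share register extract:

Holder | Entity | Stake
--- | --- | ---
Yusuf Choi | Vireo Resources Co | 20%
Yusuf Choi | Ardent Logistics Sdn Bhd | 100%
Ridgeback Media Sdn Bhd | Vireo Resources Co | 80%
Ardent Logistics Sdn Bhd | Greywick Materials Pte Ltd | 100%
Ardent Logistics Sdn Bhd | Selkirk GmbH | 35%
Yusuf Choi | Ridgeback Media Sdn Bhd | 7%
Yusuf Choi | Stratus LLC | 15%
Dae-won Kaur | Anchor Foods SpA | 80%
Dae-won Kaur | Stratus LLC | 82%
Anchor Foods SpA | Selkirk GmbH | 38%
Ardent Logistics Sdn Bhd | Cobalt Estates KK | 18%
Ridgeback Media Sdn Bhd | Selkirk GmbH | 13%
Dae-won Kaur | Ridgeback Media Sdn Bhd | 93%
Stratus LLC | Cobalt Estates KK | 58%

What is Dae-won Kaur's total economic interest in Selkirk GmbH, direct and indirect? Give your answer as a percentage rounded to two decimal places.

42.49%

Dae-won reaches Selkirk along 2 paths.
Via Anchor: 80% × 38% = 30.4%.
Via Ridgeback: 93% × 13% = 12.09%.
Total: 30.4% + 12.09% = 42.49%.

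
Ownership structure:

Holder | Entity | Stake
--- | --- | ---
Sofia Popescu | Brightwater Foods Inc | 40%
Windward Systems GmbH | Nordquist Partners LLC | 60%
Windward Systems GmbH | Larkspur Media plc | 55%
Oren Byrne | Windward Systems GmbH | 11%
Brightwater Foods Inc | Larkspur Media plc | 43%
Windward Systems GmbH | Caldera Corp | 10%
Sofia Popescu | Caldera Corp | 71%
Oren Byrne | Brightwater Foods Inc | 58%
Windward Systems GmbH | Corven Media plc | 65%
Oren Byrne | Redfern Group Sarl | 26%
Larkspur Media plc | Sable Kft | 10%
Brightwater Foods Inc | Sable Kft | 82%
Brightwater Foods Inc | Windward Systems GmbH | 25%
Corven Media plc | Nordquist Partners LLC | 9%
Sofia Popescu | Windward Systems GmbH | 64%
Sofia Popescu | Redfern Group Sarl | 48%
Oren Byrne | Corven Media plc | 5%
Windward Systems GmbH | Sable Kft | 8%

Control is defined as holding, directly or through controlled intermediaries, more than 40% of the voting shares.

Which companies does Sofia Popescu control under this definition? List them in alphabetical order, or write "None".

Caldera Corp, Corven Media plc, Larkspur Media plc, Nordquist Partners LLC, Redfern Group Sarl, Windward Systems GmbH

Sofia holds 48% of Redfern, so Sofia controls Redfern.
Sofia holds 64% of Windward, so Sofia controls Windward.
Windward holds 65% of Corven, so Sofia controls Corven.
Windward holds 55% of Larkspur, so Sofia controls Larkspur.
Sofia and Windward together hold 71% + 10% = 81% of Caldera, so Sofia controls Caldera.
Corven and Windward together hold 9% + 60% = 69% of Nordquist, so Sofia controls Nordquist.
No other company's threshold is met.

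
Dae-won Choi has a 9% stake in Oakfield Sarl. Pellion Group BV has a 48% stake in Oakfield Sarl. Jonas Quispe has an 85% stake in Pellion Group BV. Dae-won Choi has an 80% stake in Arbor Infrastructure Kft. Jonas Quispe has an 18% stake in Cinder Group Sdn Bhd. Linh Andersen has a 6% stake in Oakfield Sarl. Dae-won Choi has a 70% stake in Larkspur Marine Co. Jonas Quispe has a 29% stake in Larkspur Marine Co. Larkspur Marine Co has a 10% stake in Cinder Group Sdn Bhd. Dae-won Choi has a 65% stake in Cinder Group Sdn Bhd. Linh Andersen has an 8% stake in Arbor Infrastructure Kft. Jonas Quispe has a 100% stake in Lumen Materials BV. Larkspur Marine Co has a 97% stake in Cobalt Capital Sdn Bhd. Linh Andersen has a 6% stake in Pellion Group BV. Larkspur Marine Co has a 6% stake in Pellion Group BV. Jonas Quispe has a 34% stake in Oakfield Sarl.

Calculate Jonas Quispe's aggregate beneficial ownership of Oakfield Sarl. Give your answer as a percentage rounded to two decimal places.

75.64%

Jonas reaches Oakfield along 3 paths.
Via Pellion: 85% × 48% = 40.8%.
Via Larkspur → Pellion: 29% × 6% × 48% = 0.8352%.
Direct stake: 34% = 34%.
Total: 40.8% + 0.8352% + 34% = 75.6352%.
Rounded: 75.64%.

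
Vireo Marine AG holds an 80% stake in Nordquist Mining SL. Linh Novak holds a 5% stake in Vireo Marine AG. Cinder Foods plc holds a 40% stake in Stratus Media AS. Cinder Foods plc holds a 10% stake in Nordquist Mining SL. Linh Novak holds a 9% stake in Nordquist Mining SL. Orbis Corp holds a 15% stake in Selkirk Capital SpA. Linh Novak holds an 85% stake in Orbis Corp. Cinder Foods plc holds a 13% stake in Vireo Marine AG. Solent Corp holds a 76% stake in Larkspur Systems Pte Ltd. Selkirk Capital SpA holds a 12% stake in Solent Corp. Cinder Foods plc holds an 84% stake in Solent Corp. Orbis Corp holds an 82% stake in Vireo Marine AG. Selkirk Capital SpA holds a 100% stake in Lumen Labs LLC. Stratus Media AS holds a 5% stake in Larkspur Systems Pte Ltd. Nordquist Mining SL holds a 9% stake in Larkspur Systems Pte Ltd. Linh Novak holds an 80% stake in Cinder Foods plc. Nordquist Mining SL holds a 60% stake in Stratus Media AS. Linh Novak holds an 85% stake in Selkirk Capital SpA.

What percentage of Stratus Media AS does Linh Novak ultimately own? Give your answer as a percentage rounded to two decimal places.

83.05%

Linh reaches Stratus along 6 paths.
Via Cinder: 80% × 40% = 32%.
Via Nordquist: 9% × 60% = 5.4%.
Via Cinder → Vireo → Nordquist: 80% × 13% × 80% × 60% = 4.992%.
Via Orbis → Vireo → Nordquist: 85% × 82% × 80% × 60% = 33.456%.
Via Vireo → Nordquist: 5% × 80% × 60% = 2.4%.
Via Cinder → Nordquist: 80% × 10% × 60% = 4.8%.
Total: 32% + 5.4% + 4.992% + 33.456% + 2.4% + 4.8% = 83.048%.
Rounded: 83.05%.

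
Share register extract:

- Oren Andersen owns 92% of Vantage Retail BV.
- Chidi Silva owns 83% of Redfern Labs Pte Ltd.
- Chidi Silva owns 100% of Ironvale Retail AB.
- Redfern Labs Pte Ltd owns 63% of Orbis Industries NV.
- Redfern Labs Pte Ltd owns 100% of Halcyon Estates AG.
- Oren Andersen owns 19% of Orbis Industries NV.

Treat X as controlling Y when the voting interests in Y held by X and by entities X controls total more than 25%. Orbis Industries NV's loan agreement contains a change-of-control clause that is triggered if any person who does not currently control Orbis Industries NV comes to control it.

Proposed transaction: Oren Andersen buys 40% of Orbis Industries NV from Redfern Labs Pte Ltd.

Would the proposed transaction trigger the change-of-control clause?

The purchase adds only to Oren's holdings (Redfern's stake shrinks), so Oren is the only person who could newly come to control Orbis.
Oren holds 92% of Vantage, so Oren controls Vantage.
In Orbis, Oren's side holds only 19%, not > 25%.
So before the transaction, Oren does not control Orbis.
After the purchase, Oren's direct stake in Orbis rises to 19% + 40% = 59%, and Redfern's stake falls to 23%.
Oren holds 59% of Orbis, so Oren controls Orbis.
Oren did not control Orbis before and does after, so the clause is triggered.

Yes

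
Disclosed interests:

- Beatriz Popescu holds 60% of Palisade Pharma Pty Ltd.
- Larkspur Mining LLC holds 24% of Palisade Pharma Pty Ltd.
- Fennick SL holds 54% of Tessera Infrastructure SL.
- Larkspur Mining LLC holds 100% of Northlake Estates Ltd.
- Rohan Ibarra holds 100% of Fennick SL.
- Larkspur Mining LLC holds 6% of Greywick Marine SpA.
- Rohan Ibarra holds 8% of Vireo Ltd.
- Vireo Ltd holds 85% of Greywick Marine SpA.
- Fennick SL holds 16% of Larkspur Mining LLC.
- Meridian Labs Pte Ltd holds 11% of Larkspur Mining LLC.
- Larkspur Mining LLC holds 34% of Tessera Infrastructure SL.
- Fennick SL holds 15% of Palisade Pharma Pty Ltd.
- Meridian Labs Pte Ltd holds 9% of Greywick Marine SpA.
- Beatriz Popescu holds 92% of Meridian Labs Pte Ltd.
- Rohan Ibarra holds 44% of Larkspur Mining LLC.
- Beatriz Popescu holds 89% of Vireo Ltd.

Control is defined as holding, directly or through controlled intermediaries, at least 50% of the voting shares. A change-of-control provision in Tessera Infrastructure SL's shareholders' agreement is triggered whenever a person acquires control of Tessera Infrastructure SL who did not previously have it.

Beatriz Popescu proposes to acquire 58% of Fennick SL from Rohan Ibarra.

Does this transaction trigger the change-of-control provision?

The purchase adds only to Beatriz's holdings (Rohan's stake shrinks), so Beatriz is the only person who could newly come to control Tessera.
Beatriz holds 92% of Meridian, so Beatriz controls Meridian.
Beatriz holds 89% of Vireo, so Beatriz controls Vireo.
Beatriz holds 60% of Palisade, so Beatriz controls Palisade.
Meridian and Vireo together hold 9% + 85% = 94% of Greywick, so Beatriz controls Greywick.
Neither Beatriz nor any entity Beatriz controls holds any voting interest in Tessera.
So before the transaction, Beatriz does not control Tessera.
After the purchase, Beatriz holds 58% of Fennick directly, and Rohan's stake falls to 42%.
Beatriz holds 58% of Fennick, so Beatriz controls Fennick.
Fennick holds 54% of Tessera, so Beatriz controls Tessera.
Beatriz did not control Tessera before and does after, so the clause is triggered.

Yes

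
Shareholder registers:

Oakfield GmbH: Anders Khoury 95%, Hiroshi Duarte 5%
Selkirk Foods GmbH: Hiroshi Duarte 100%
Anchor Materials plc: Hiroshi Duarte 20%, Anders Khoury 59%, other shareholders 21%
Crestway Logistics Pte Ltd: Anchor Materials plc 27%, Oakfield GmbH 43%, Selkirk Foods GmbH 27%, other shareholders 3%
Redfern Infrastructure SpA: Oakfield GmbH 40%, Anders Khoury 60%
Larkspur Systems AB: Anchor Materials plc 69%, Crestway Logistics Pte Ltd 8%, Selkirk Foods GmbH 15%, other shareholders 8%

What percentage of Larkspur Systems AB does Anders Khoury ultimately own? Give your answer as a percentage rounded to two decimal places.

Anders reaches Larkspur along 3 paths.
Via Anchor: 59% × 69% = 40.71%.
Via Anchor → Crestway: 59% × 27% × 8% = 1.2744%.
Via Oakfield → Crestway: 95% × 43% × 8% = 3.268%.
Total: 40.71% + 1.2744% + 3.268% = 45.2524%.
Rounded: 45.25%.

45.25%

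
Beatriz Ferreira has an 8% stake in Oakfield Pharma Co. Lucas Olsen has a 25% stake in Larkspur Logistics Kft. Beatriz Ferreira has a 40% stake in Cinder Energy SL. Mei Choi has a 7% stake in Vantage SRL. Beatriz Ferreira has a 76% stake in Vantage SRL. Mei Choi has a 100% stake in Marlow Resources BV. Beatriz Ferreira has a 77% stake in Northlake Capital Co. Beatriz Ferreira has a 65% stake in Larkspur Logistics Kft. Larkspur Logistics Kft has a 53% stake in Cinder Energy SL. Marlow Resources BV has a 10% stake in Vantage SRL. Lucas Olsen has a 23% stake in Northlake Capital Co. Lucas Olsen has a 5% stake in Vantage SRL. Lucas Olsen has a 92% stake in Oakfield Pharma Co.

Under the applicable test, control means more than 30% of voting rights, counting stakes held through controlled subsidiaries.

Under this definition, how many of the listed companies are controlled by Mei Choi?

Mei holds 100% of Marlow, so Mei controls Marlow.
No other company's threshold is met.
Mei controls 1 company.

1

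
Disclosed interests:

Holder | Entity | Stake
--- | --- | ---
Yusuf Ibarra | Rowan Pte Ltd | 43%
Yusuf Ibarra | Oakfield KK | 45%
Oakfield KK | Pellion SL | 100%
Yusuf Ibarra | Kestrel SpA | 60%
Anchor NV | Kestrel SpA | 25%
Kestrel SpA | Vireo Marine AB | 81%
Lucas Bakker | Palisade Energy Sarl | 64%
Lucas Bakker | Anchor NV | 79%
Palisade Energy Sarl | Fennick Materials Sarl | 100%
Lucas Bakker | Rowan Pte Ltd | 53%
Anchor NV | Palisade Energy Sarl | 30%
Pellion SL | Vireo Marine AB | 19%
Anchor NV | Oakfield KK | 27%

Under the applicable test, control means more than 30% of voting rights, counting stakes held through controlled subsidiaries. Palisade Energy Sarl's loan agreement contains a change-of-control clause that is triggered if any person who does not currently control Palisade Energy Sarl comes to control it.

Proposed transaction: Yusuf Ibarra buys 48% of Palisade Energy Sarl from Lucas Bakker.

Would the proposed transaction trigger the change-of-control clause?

The purchase adds only to Yusuf's holdings (Lucas's stake shrinks), so Yusuf is the only person who could newly come to control Palisade.
Yusuf holds 43% of Rowan, so Yusuf controls Rowan.
Yusuf holds 60% of Kestrel, so Yusuf controls Kestrel.
Yusuf holds 45% of Oakfield, so Yusuf controls Oakfield.
Oakfield holds 100% of Pellion, so Yusuf controls Pellion.
Pellion and Kestrel together hold 19% + 81% = 100% of Vireo, so Yusuf controls Vireo.
Neither Yusuf nor any entity Yusuf controls holds any voting interest in Palisade.
So before the transaction, Yusuf does not control Palisade.
After the purchase, Yusuf holds 48% of Palisade directly, and Lucas's stake falls to 16%.
Yusuf holds 48% of Palisade, so Yusuf controls Palisade.
Yusuf did not control Palisade before and does after, so the clause is triggered.

Yes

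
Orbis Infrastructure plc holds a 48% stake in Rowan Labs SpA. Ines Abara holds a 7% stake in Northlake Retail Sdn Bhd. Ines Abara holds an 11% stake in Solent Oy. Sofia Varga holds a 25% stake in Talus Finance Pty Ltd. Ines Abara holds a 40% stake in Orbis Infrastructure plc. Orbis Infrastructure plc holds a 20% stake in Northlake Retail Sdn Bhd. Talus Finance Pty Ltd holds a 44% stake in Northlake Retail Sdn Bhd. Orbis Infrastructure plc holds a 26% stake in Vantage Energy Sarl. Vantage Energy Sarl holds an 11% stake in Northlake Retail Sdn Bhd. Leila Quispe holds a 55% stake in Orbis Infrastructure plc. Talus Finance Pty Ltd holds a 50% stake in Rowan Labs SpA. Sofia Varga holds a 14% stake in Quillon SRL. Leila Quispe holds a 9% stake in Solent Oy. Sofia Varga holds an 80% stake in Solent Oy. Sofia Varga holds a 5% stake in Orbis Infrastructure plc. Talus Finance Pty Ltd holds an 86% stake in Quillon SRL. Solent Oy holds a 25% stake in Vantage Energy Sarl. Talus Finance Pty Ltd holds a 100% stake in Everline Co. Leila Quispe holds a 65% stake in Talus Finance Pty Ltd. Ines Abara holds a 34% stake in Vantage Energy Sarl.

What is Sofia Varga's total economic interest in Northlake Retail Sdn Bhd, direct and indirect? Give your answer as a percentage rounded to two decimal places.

Sofia reaches Northlake along 4 paths.
Via Solent → Vantage: 80% × 25% × 11% = 2.2%.
Via Orbis → Vantage: 5% × 26% × 11% = 0.143%.
Via Talus: 25% × 44% = 11%.
Via Orbis: 5% × 20% = 1%.
Total: 2.2% + 0.143% + 11% + 1% = 14.343%.
Rounded: 14.34%.

14.34%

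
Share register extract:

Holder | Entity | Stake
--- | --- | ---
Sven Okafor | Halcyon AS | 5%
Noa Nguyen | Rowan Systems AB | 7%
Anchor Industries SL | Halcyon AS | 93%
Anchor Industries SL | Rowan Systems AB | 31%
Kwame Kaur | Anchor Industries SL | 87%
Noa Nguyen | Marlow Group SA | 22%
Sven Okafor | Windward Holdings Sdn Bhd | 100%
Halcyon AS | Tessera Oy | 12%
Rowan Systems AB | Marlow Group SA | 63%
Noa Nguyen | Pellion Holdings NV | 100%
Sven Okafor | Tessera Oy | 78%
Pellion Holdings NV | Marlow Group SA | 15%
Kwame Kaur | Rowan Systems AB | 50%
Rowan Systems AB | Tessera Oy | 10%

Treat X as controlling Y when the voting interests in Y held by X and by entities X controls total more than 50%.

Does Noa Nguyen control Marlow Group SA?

Noa holds 100% of Pellion, so Noa controls Pellion.
In Marlow, Noa's side holds only 15% + 22% = 37%, not > 50%.
So Noa does not control Marlow.

No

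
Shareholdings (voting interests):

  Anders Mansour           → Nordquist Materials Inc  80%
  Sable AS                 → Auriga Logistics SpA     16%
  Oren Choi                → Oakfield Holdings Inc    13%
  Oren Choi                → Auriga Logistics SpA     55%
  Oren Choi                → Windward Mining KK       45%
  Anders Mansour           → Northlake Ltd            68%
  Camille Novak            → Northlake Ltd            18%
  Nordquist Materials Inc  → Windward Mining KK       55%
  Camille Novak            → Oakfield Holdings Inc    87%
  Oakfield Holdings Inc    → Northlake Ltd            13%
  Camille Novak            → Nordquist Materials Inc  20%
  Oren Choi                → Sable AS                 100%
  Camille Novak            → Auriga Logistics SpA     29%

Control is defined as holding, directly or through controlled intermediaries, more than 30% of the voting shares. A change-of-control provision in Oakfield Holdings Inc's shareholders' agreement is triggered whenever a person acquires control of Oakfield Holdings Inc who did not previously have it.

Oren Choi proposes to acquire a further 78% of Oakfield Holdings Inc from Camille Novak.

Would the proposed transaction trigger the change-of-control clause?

The purchase adds only to Oren's holdings (Camille's stake shrinks), so Oren is the only person who could newly come to control Oakfield.
Oren holds 100% of Sable, so Oren controls Sable.
Oren holds 45% of Windward, so Oren controls Windward.
Oren and Sable together hold 55% + 16% = 71% of Auriga, so Oren controls Auriga.
In Oakfield, Oren's side holds only 13%, not > 30%.
So before the transaction, Oren does not control Oakfield.
After the purchase, Oren's direct stake in Oakfield rises to 13% + 78% = 91%, and Camille's stake falls to 9%.
Oren holds 91% of Oakfield, so Oren controls Oakfield.
Oren did not control Oakfield before and does after, so the clause is triggered.

Yes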